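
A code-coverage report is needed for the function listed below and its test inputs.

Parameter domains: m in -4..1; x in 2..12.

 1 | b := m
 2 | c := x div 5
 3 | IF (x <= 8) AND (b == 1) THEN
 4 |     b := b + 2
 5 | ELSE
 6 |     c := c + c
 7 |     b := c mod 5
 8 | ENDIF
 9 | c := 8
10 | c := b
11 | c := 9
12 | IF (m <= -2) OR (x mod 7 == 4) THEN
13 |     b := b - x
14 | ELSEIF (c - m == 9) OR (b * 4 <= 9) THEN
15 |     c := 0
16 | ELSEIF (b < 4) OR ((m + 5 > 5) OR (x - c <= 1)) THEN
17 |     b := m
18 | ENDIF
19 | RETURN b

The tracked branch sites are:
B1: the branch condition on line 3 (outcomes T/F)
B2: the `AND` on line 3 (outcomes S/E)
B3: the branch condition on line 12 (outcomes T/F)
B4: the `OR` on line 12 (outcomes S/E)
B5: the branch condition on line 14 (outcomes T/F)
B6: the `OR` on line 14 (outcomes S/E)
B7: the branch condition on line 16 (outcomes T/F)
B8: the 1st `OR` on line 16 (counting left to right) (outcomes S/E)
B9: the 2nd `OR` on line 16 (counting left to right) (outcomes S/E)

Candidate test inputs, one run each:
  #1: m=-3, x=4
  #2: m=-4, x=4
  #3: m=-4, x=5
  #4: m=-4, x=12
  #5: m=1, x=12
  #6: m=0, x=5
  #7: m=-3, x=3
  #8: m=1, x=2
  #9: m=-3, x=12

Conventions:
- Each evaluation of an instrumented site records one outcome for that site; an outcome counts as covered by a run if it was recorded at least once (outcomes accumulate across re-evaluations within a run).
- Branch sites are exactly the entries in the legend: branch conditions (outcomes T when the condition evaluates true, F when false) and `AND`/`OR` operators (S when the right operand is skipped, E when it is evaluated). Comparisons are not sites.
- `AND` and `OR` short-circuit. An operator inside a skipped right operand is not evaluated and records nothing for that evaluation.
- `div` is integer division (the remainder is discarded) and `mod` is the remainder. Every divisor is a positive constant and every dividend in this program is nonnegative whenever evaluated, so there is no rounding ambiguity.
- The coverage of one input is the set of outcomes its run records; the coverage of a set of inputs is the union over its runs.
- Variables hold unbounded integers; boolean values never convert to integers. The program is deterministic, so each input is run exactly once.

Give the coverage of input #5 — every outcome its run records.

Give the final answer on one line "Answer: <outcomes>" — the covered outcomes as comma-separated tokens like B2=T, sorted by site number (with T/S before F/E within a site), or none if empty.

Tracing the run of input #5 (m=1, x=12):
  B2->S, B1->F, B4->E, B3->F, B6->E, B5->F, B8->E, B9->S, B7->T
deduplicating events, the covered set is: B1=F, B2=S, B3=F, B4=E, B5=F, B6=E, B7=T, B8=E, B9=S

Answer: B1=F, B2=S, B3=F, B4=E, B5=F, B6=E, B7=T, B8=E, B9=S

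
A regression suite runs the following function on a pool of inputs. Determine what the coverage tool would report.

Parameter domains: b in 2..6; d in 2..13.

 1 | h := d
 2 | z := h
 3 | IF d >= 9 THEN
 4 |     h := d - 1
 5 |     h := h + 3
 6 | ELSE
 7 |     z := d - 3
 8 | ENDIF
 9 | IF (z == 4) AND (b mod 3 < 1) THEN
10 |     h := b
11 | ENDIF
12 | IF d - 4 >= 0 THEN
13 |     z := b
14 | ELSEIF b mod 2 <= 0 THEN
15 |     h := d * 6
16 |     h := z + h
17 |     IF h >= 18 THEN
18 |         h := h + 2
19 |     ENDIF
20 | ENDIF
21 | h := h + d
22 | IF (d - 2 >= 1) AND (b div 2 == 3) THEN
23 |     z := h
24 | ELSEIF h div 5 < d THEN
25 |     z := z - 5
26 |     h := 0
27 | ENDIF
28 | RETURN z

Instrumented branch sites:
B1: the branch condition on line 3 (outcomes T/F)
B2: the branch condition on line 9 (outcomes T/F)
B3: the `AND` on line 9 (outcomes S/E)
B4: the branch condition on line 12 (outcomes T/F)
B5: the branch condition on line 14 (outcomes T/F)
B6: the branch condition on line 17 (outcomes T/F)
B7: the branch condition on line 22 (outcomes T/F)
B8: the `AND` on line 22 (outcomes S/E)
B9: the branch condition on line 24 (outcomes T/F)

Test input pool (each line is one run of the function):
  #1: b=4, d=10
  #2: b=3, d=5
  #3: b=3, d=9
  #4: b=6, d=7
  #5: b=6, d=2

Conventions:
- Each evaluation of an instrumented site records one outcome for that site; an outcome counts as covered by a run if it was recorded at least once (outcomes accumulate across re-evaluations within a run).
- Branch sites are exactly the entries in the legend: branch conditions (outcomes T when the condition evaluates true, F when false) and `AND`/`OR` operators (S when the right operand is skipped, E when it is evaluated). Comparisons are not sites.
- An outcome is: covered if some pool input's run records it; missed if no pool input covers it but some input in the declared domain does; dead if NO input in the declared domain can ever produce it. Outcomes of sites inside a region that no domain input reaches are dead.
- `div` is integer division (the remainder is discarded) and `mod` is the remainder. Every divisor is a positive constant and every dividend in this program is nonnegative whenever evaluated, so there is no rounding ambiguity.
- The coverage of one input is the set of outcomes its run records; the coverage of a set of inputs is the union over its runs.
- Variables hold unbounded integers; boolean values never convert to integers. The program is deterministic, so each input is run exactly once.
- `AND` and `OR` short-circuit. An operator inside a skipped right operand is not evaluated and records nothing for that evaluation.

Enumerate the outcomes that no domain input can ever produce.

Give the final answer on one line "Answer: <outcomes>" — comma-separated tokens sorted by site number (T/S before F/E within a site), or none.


checking every outcome against all 60 domain inputs:
  reachable outcomes have witnesses, e.g. B1=T (e.g. b=2, d=9), B1=F (e.g. b=2, d=2), B2=T (e.g. b=3, d=7), B2=F (e.g. b=2, d=2)
Answer: none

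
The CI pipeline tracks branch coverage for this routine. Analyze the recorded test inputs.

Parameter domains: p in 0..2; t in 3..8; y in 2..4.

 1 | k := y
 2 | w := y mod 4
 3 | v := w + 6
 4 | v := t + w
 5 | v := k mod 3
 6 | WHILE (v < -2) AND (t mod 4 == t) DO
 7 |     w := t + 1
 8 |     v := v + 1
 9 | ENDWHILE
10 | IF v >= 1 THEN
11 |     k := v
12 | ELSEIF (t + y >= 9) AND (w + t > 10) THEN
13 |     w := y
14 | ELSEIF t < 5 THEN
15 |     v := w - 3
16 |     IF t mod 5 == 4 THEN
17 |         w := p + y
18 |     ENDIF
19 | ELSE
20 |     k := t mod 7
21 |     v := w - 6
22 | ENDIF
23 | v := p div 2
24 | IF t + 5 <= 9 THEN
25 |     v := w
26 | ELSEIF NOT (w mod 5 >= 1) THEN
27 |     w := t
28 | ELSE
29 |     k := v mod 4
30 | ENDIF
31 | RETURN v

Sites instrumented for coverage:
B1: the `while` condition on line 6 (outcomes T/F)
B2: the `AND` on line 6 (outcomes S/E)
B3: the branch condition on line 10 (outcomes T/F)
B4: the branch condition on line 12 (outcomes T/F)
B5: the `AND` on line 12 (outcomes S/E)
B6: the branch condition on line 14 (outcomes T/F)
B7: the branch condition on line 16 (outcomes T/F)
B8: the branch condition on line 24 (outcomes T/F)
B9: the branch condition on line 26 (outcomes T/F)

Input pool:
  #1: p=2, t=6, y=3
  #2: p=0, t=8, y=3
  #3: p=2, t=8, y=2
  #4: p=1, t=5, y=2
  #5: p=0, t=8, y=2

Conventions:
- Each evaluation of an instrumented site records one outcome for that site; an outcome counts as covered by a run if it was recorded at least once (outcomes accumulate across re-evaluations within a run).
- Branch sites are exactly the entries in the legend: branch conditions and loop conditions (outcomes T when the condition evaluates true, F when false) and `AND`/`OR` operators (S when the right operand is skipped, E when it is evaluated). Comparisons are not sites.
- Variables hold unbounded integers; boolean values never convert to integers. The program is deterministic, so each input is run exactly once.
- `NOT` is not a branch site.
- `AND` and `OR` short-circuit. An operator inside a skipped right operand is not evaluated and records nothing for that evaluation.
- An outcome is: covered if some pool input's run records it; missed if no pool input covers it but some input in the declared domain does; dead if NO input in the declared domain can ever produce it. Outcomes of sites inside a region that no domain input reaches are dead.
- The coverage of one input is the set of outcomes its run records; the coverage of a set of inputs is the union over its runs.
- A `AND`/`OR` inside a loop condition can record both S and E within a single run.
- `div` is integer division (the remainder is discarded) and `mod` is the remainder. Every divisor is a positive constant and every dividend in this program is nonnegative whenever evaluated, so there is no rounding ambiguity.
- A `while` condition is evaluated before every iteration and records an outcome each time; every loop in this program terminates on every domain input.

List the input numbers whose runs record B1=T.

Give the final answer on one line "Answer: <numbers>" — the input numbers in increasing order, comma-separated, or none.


input #1 (p=2, t=6, y=3): never hits B1=T
input #2 (p=0, t=8, y=3): never hits B1=T
input #3 (p=2, t=8, y=2): never hits B1=T
input #4 (p=1, t=5, y=2): never hits B1=T
input #5 (p=0, t=8, y=2): never hits B1=T
Answer: none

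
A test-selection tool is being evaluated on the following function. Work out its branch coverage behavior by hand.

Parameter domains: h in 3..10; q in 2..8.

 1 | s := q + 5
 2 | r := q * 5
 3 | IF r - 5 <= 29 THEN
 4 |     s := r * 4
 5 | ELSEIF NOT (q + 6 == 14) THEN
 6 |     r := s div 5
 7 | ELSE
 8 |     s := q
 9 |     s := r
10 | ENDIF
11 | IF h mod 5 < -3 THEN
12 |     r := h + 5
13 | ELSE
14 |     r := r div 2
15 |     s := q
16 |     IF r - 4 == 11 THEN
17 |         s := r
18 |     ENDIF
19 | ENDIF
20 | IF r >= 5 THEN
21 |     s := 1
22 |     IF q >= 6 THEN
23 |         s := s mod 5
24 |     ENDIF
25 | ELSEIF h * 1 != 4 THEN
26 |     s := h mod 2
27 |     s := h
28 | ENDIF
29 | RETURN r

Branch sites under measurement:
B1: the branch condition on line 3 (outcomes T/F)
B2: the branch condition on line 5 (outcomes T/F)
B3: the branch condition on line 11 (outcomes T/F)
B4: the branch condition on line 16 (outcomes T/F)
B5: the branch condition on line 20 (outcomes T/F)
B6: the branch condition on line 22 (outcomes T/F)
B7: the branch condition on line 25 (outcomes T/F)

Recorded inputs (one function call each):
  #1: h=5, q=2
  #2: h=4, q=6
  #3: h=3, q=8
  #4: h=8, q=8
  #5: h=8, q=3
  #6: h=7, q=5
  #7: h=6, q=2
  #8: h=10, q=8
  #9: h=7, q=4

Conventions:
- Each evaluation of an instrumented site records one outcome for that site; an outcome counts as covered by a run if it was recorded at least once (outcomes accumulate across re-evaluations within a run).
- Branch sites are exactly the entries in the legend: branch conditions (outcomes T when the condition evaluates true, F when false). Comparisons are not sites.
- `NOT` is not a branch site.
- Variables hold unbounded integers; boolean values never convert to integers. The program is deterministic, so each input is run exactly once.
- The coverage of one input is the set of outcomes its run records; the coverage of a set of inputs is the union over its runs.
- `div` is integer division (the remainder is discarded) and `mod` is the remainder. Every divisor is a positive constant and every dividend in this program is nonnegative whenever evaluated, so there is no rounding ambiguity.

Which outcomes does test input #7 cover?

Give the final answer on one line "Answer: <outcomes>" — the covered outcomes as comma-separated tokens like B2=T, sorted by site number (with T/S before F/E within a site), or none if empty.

Running input #7 (h=6, q=2), event by event:
  B1->T, B3->F, B4->F, B5->T, B6->F
deduplicating events, the covered set is: B1=T, B3=F, B4=F, B5=T, B6=F

Answer: B1=T, B3=F, B4=F, B5=T, B6=F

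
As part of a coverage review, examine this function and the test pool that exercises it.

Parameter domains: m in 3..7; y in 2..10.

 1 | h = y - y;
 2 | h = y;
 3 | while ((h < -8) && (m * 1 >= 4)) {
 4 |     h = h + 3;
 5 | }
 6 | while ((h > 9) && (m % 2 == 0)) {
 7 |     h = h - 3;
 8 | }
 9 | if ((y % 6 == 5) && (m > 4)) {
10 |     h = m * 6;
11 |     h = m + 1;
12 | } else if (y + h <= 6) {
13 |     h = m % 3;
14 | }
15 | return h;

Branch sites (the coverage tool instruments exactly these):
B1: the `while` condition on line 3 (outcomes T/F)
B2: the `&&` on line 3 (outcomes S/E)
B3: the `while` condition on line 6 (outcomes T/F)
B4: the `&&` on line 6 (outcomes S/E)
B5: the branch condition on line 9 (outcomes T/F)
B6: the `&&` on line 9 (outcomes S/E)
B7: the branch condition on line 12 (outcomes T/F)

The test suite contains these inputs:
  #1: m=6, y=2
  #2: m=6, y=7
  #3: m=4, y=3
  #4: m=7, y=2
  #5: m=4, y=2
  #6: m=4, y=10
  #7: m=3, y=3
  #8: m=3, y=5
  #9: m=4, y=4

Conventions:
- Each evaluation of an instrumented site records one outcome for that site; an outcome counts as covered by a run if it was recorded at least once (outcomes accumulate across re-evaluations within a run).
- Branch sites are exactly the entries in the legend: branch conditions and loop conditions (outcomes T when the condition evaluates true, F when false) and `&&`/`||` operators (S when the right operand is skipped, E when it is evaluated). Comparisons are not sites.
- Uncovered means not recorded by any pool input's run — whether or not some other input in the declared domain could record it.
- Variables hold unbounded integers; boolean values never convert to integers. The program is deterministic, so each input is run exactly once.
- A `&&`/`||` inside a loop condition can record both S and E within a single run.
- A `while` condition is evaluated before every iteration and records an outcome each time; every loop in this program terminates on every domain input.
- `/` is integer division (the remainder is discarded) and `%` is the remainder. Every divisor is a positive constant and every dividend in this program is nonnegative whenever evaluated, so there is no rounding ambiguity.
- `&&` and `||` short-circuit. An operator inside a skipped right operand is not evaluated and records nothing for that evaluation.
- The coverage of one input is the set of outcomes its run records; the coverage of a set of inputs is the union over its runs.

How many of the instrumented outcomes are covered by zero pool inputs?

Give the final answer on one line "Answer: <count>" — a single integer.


#1 (m=6, y=2) -> B2->S, B1->F, B4->S, B3->F, B6->S, B5->F, B7->T; covered: B1=F, B2=S, B3=F, B4=S, B5=F, B6=S, B7=T
#2 (m=6, y=7) -> B2->S, B1->F, B4->S, B3->F, B6->S, B5->F, B7->F; covered: B1=F, B2=S, B3=F, B4=S, B5=F, B6=S, B7=F
#3 (m=4, y=3) -> B2->S, B1->F, B4->S, B3->F, B6->S, B5->F, B7->T; covered: B1=F, B2=S, B3=F, B4=S, B5=F, B6=S, B7=T
#4 (m=7, y=2) -> B2->S, B1->F, B4->S, B3->F, B6->S, B5->F, B7->T; covered: B1=F, B2=S, B3=F, B4=S, B5=F, B6=S, B7=T
#5 (m=4, y=2) -> B2->S, B1->F, B4->S, B3->F, B6->S, B5->F, B7->T; covered: B1=F, B2=S, B3=F, B4=S, B5=F, B6=S, B7=T
#6 (m=4, y=10) -> B2->S, B1->F, B4->E, B3->T, B4->S, B3->F, B6->S, B5->F, B7->F; covered: B1=F, B2=S, B3=T, B3=F, B4=S, B4=E, B5=F, B6=S, B7=F
#7 (m=3, y=3) -> B2->S, B1->F, B4->S, B3->F, B6->S, B5->F, B7->T; covered: B1=F, B2=S, B3=F, B4=S, B5=F, B6=S, B7=T
#8 (m=3, y=5) -> B2->S, B1->F, B4->S, B3->F, B6->E, B5->F, B7->F; covered: B1=F, B2=S, B3=F, B4=S, B5=F, B6=E, B7=F
#9 (m=4, y=4) -> B2->S, B1->F, B4->S, B3->F, B6->S, B5->F, B7->F; covered: B1=F, B2=S, B3=F, B4=S, B5=F, B6=S, B7=F
union over the pool: B1=F, B2=S, B3=T, B3=F, B4=S, B4=E, B5=F, B6=S, B6=E, B7=T, B7=F
uncovered (3 of 14): B1=T, B2=E, B5=T
Answer: 3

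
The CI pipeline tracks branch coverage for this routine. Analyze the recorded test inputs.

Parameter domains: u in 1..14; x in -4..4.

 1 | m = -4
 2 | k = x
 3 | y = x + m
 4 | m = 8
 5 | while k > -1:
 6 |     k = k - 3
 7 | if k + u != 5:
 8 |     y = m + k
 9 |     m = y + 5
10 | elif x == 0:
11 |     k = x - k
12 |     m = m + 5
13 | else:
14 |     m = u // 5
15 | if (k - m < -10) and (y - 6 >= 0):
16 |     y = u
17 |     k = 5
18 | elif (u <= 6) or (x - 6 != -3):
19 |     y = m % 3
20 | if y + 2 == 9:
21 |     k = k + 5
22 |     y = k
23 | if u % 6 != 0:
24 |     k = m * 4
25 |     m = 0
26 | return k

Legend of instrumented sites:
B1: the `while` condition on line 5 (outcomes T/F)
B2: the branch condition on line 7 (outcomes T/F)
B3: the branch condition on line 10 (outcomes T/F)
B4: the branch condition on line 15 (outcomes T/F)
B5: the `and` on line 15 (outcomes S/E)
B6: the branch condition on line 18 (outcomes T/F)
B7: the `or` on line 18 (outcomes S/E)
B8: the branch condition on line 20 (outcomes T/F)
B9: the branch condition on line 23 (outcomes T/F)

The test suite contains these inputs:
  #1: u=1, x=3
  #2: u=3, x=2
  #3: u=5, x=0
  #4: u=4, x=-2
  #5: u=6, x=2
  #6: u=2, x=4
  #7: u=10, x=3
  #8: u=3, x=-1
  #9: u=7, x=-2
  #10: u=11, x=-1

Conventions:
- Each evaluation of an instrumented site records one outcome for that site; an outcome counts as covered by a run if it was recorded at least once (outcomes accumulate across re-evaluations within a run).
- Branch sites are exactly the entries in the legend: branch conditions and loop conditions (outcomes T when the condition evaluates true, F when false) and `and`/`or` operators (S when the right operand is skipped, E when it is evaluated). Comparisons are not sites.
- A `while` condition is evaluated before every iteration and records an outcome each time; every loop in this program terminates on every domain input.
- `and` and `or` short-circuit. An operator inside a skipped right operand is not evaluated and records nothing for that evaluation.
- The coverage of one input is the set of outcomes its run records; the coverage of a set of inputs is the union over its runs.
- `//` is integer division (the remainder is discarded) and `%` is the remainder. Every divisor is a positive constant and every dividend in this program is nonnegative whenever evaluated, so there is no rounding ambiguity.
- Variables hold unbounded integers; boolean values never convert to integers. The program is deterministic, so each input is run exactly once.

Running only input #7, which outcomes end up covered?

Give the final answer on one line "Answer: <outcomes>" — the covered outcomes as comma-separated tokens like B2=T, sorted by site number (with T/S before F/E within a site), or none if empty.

Simulating input #7 (u=10, x=3) step by step:
  B1->T, B1->T, B1->F, B2->T, B5->E, B4->F, B7->E, B6->F, B8->F, B9->T
distinct outcomes covered: B1=T, B1=F, B2=T, B4=F, B5=E, B6=F, B7=E, B8=F, B9=T

Answer: B1=T, B1=F, B2=T, B4=F, B5=E, B6=F, B7=E, B8=F, B9=T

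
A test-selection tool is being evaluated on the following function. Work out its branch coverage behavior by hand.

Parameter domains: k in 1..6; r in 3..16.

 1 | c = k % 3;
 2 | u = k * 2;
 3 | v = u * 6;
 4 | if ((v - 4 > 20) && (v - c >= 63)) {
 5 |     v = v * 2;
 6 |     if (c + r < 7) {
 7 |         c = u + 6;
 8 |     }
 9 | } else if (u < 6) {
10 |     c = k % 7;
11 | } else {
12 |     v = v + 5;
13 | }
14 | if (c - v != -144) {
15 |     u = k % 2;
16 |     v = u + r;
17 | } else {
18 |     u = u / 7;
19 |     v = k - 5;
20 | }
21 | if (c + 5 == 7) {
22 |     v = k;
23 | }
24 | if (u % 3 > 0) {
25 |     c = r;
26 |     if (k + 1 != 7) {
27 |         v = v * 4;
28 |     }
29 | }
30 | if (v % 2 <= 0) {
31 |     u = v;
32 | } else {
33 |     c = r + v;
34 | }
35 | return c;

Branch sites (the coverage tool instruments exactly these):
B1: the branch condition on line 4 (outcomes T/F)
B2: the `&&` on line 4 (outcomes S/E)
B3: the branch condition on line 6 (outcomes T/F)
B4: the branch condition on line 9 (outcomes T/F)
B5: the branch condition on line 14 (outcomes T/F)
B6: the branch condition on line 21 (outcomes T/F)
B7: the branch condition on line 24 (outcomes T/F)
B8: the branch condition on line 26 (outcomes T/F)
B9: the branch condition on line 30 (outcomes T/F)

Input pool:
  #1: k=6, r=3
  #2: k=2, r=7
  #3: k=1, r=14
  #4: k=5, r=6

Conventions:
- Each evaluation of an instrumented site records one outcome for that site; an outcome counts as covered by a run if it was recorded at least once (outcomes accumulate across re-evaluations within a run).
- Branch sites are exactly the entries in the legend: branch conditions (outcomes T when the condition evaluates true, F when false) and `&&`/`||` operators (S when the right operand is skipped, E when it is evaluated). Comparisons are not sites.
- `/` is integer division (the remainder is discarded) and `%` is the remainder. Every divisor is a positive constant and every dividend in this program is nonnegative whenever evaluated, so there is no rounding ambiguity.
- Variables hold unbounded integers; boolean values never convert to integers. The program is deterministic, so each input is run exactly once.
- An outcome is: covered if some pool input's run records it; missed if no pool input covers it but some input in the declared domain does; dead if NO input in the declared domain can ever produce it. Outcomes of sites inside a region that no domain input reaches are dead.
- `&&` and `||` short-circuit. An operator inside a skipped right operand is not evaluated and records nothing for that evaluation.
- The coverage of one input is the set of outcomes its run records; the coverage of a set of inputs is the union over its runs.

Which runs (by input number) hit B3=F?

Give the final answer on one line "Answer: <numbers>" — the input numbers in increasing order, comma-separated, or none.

input #1 (k=6, r=3): misses B3=F
input #2 (k=2, r=7): misses B3=F
input #3 (k=1, r=14): misses B3=F
input #4 (k=5, r=6): misses B3=F

Answer: none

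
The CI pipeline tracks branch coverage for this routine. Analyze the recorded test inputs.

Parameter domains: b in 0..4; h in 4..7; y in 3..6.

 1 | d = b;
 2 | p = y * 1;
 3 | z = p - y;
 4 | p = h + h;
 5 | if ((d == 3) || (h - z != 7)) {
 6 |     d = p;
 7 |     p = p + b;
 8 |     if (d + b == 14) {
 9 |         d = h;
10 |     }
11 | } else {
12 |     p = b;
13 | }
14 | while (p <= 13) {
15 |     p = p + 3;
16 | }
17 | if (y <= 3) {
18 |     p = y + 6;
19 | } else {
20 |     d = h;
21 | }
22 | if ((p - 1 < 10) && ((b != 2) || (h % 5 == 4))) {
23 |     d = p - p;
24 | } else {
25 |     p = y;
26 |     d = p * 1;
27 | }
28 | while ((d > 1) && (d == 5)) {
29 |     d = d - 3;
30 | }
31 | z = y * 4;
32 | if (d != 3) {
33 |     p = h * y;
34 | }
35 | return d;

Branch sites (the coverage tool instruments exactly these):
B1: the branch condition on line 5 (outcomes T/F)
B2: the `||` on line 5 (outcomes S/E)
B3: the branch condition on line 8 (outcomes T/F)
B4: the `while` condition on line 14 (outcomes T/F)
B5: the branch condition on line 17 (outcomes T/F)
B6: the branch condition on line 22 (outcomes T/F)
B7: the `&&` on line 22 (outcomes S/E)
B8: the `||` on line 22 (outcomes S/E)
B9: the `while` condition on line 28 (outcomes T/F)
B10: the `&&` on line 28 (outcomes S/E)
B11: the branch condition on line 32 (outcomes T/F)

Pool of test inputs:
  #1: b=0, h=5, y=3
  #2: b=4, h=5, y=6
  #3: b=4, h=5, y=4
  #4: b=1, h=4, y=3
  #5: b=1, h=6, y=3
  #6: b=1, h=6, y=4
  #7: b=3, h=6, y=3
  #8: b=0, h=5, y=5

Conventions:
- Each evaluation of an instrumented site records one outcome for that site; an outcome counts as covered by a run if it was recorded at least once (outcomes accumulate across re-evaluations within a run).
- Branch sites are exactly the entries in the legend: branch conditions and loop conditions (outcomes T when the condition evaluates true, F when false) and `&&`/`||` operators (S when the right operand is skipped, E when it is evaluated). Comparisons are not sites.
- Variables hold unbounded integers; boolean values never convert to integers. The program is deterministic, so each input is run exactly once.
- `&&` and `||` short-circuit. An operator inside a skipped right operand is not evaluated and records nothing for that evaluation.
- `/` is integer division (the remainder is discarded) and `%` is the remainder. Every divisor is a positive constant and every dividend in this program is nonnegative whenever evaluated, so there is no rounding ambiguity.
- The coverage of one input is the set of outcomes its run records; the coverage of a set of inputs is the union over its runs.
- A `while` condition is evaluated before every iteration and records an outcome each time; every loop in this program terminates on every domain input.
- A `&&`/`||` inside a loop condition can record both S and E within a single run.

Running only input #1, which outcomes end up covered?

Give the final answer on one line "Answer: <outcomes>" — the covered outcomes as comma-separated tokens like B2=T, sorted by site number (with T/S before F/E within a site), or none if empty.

Running input #1 (b=0, h=5, y=3), event by event:
  B2->E, B1->T, B3->F, B4->T, B4->T, B4->F, B5->T, B7->E, B8->S, B6->T
  B10->S, B9->F, B11->T
collecting distinct outcomes: B1=T, B2=E, B3=F, B4=T, B4=F, B5=T, B6=T, B7=E, B8=S, B9=F, B10=S, B11=T

Answer: B1=T, B2=E, B3=F, B4=T, B4=F, B5=T, B6=T, B7=E, B8=S, B9=F, B10=S, B11=T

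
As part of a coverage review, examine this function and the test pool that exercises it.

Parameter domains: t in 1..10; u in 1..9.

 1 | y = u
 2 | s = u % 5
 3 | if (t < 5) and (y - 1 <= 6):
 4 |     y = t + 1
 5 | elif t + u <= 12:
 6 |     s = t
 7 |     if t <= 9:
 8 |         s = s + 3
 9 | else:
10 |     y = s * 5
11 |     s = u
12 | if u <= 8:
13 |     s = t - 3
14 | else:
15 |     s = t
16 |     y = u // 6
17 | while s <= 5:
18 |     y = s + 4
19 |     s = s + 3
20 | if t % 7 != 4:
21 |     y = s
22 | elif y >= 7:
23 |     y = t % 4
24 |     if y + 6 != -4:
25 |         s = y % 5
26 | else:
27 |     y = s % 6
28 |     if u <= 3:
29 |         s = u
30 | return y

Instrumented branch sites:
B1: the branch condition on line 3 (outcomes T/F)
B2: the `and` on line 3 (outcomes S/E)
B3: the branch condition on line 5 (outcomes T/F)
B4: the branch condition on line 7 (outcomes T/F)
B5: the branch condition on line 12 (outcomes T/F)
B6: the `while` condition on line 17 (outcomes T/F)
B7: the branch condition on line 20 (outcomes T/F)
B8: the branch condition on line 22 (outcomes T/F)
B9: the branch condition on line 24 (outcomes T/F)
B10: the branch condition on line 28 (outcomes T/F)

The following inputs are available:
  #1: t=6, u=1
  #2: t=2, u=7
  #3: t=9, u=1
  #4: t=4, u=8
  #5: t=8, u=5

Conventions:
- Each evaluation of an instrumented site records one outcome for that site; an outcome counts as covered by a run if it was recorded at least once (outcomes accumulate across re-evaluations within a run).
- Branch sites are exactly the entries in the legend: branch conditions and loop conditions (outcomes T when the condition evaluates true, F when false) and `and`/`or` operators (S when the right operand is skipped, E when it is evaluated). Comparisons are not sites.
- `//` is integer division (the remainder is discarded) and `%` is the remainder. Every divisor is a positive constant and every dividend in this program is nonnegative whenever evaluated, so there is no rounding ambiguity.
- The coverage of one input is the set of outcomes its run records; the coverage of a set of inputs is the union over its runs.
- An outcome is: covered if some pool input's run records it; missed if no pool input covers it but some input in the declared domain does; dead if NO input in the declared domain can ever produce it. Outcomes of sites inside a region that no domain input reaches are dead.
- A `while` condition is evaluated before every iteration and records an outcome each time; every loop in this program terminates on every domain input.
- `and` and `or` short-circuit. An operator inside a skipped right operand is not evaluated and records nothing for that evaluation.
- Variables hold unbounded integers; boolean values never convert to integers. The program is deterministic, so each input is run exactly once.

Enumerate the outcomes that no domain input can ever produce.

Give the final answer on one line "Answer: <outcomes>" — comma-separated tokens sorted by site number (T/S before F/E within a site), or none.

sweeping the full domain (90 inputs) for each outcome:
  B8=F: never recorded by any domain input -> dead
  B9=F: never recorded by any domain input -> dead
  B10=T: never recorded by any domain input -> dead
  B10=F: never recorded by any domain input -> dead
  reachable outcomes have witnesses, e.g. B1=T (e.g. t=1, u=1), B1=F (e.g. t=1, u=8), B2=S (e.g. t=5, u=1), B2=E (e.g. t=1, u=1)

Answer: B8=F, B9=F, B10=T, B10=F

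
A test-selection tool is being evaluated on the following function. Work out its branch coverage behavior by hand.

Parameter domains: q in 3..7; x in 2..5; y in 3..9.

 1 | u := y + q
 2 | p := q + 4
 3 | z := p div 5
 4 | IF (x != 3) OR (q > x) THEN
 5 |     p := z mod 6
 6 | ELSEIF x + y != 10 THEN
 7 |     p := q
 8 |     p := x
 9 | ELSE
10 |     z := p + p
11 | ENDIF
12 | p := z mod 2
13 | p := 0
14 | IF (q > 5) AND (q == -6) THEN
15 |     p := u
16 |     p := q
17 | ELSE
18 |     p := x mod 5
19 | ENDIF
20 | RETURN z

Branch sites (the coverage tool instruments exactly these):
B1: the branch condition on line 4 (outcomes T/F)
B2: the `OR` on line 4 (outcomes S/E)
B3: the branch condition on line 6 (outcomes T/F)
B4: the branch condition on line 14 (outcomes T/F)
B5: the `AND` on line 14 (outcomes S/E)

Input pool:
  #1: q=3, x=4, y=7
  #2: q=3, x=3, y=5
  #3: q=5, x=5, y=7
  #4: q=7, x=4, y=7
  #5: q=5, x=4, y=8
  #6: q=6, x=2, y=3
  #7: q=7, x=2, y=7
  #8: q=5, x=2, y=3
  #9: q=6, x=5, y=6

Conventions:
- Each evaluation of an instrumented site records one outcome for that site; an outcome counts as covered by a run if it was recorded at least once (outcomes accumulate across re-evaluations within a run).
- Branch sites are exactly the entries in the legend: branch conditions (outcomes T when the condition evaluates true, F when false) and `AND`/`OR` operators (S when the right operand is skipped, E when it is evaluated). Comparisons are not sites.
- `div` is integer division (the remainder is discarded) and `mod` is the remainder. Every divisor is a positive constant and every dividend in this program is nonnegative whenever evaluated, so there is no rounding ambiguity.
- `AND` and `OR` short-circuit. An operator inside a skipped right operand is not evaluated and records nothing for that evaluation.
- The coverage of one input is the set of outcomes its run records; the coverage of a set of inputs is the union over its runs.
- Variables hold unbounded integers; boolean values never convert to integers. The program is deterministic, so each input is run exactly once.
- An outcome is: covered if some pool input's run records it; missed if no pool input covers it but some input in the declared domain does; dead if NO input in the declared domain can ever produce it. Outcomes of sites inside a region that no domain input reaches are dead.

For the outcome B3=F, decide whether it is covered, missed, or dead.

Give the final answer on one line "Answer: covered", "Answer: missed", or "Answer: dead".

no pool input records B3=F
but domain input (q=3, x=3, y=7) does record it -> reachable, so missed

Answer: missed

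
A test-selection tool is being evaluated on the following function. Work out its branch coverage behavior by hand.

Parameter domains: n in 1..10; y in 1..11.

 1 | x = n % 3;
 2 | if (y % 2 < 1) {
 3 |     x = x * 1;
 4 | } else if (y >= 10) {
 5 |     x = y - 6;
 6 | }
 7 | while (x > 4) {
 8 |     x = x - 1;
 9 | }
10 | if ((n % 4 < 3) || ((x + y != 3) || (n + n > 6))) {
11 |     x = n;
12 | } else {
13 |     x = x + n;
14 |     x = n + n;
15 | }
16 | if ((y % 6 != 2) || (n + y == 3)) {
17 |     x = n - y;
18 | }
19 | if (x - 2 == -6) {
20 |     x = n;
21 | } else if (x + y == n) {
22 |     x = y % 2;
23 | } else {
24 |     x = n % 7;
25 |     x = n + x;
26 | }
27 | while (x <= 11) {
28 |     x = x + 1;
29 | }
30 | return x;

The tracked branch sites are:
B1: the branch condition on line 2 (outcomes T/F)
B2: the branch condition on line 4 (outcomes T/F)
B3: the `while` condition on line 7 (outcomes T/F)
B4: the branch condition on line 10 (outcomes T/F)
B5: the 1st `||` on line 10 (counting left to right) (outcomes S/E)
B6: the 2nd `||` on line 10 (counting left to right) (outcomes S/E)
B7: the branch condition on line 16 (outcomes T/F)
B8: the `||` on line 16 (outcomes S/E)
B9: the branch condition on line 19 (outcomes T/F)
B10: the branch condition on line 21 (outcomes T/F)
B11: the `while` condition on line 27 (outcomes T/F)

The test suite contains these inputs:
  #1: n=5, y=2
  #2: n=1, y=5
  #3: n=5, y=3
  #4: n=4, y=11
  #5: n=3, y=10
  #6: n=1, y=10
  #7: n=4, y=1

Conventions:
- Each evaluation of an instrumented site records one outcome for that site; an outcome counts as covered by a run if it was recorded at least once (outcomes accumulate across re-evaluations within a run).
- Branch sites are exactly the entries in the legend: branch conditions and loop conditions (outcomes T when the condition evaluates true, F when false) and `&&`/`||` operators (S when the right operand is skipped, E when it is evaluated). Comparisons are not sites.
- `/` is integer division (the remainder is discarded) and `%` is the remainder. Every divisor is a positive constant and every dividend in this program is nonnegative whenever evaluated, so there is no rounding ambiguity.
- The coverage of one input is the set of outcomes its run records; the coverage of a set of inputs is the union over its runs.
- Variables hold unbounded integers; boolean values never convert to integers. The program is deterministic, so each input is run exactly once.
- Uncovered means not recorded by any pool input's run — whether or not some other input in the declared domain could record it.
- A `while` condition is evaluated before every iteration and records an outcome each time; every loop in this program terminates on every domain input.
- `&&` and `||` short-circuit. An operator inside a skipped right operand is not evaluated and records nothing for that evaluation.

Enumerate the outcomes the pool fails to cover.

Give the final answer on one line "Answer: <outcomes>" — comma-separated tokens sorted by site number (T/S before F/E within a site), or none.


run #1 (n=5, y=2) records B1=T, B3=F, B4=T, B5=S, B7=F, B8=E, B9=F, B10=F, B11=T, B11=F
run #2 (n=1, y=5) records B1=F, B2=F, B3=F, B4=T, B5=S, B7=T, B8=S, B9=T, B11=T, B11=F
run #3 (n=5, y=3) records B1=F, B2=F, B3=F, B4=T, B5=S, B7=T, B8=S, B9=F, B10=T, B11=T, B11=F
run #4 (n=4, y=11) records B1=F, B2=T, B3=T, B3=F, B4=T, B5=S, B7=T, B8=S, B9=F, B10=T, B11=T, B11=F
run #5 (n=3, y=10) records B1=T, B3=F, B4=T, B5=E, B6=S, B7=T, B8=S, B9=F, B10=T, B11=T, B11=F
run #6 (n=1, y=10) records B1=T, B3=F, B4=T, B5=S, B7=T, B8=S, B9=F, B10=T, B11=T, B11=F
run #7 (n=4, y=1) records B1=F, B2=F, B3=F, B4=T, B5=S, B7=T, B8=S, B9=F, B10=T, B11=T, B11=F
union over the pool: B1=T, B1=F, B2=T, B2=F, B3=T, B3=F, B4=T, B5=S, B5=E, B6=S, B7=T, B7=F, B8=S, B8=E, B9=T, B9=F, B10=T, B10=F, B11=T, B11=F
uncovered (2 of 22): B4=F, B6=E
Answer: B4=F, B6=E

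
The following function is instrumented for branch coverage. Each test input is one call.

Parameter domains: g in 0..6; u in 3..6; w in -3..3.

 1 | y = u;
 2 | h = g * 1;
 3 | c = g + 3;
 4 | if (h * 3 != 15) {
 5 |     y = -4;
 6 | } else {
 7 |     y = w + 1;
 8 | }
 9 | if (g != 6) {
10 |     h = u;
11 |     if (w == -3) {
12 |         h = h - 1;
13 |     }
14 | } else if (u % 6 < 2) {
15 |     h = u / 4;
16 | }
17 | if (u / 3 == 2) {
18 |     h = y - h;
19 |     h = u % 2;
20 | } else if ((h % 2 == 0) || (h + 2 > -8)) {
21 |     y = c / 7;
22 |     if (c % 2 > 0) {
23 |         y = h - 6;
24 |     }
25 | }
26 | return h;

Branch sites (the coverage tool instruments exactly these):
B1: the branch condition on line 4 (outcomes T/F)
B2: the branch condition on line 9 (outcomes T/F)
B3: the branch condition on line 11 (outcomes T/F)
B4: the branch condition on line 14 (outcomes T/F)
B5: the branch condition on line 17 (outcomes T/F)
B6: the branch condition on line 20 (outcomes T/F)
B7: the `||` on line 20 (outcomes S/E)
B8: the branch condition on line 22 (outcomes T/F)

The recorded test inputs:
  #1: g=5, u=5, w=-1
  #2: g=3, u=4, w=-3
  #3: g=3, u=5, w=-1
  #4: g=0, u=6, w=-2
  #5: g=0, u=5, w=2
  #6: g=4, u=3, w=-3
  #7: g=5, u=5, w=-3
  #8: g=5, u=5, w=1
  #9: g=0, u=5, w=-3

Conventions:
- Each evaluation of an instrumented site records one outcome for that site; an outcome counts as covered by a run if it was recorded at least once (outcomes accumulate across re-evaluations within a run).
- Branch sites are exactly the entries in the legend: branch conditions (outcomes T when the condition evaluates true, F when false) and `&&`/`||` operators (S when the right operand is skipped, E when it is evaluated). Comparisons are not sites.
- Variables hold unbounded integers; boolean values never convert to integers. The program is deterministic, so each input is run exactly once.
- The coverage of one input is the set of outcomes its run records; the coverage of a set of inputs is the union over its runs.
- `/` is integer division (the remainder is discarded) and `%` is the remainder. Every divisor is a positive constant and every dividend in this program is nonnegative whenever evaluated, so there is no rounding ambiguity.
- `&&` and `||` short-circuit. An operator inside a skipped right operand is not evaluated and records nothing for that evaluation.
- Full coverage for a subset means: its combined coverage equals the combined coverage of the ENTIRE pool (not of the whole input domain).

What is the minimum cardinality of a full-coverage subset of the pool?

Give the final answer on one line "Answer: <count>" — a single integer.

run #1 (g=5, u=5, w=-1) runs B1->F, B2->T, B3->F, B5->F, B7->E, B6->T, B8->F; records B1=F, B2=T, B3=F, B5=F, B6=T, B7=E, B8=F
run #2 (g=3, u=4, w=-3) runs B1->T, B2->T, B3->T, B5->F, B7->E, B6->T, B8->F; records B1=T, B2=T, B3=T, B5=F, B6=T, B7=E, B8=F
run #3 (g=3, u=5, w=-1) runs B1->T, B2->T, B3->F, B5->F, B7->E, B6->T, B8->F; records B1=T, B2=T, B3=F, B5=F, B6=T, B7=E, B8=F
run #4 (g=0, u=6, w=-2) runs B1->T, B2->T, B3->F, B5->T; records B1=T, B2=T, B3=F, B5=T
run #5 (g=0, u=5, w=2) runs B1->T, B2->T, B3->F, B5->F, B7->E, B6->T, B8->T; records B1=T, B2=T, B3=F, B5=F, B6=T, B7=E, B8=T
run #6 (g=4, u=3, w=-3) runs B1->T, B2->T, B3->T, B5->F, B7->S, B6->T, B8->T; records B1=T, B2=T, B3=T, B5=F, B6=T, B7=S, B8=T
run #7 (g=5, u=5, w=-3) runs B1->F, B2->T, B3->T, B5->F, B7->S, B6->T, B8->F; records B1=F, B2=T, B3=T, B5=F, B6=T, B7=S, B8=F
run #8 (g=5, u=5, w=1) runs B1->F, B2->T, B3->F, B5->F, B7->E, B6->T, B8->F; records B1=F, B2=T, B3=F, B5=F, B6=T, B7=E, B8=F
run #9 (g=0, u=5, w=-3) runs B1->T, B2->T, B3->T, B5->F, B7->S, B6->T, B8->T; records B1=T, B2=T, B3=T, B5=F, B6=T, B7=S, B8=T
together the pool reaches 12 outcomes: B1=T, B1=F, B2=T, B3=T, B3=F, B5=T, B5=F, B6=T, B7=S, B7=E, B8=T, B8=F
no size-1 subset reaches all 12 outcomes (best union: 7/12)
no size-2 subset reaches all 12 outcomes (best union: 11/12)
size 3: inputs {1, 4, 6} cover all 12 outcomes, and no lexicographically smaller subset of this size does

Answer: 3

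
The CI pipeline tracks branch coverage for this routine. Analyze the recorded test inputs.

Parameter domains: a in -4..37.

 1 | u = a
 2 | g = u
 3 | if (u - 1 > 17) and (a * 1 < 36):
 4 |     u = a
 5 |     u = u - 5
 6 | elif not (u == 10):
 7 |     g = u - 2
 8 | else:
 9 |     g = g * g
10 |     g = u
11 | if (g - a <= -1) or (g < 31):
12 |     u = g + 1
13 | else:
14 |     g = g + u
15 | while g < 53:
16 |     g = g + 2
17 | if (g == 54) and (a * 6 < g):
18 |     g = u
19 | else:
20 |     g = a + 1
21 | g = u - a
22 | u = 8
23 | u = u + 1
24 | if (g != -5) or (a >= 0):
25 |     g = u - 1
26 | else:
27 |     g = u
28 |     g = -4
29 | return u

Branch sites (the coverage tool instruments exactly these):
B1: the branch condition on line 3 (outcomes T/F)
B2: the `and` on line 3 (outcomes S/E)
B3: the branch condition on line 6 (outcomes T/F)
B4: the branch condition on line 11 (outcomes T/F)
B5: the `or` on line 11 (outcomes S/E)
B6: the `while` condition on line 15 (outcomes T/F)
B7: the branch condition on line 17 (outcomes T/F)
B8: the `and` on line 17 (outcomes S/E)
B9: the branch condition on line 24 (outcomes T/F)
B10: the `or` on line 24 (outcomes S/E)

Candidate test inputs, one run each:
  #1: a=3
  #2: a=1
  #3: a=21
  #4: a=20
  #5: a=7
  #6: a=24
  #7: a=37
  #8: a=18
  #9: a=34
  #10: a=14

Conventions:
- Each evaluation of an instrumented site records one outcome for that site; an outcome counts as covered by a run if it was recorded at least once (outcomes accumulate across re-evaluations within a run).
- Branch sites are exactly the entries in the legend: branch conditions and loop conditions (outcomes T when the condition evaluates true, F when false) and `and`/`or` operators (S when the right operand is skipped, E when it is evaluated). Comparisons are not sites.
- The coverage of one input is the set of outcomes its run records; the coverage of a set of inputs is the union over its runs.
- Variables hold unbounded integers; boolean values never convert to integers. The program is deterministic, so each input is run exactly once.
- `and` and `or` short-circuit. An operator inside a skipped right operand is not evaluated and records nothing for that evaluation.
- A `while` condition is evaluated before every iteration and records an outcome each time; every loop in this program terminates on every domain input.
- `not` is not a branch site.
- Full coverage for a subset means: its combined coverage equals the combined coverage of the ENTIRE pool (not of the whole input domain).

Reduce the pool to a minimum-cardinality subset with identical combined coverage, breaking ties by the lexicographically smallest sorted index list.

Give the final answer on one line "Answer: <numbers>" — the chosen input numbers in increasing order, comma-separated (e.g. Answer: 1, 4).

#1 (a=3) -> covered: B1=F, B2=S, B3=T, B4=T, B5=S, B6=T, B6=F, B7=F, B8=S, B9=T, B10=S
#2 (a=1) -> covered: B1=F, B2=S, B3=T, B4=T, B5=S, B6=T, B6=F, B7=F, B8=S, B9=T, B10=S
#3 (a=21) -> covered: B1=T, B2=E, B4=T, B5=E, B6=T, B6=F, B7=F, B8=S, B9=T, B10=S
#4 (a=20) -> covered: B1=T, B2=E, B4=T, B5=E, B6=T, B6=F, B7=F, B8=E, B9=T, B10=S
#5 (a=7) -> covered: B1=F, B2=S, B3=T, B4=T, B5=S, B6=T, B6=F, B7=F, B8=S, B9=T, B10=S
#6 (a=24) -> covered: B1=T, B2=E, B4=T, B5=E, B6=T, B6=F, B7=F, B8=E, B9=T, B10=S
#7 (a=37) -> covered: B1=F, B2=E, B3=T, B4=T, B5=S, B6=T, B6=F, B7=F, B8=S, B9=T, B10=S
#8 (a=18) -> covered: B1=F, B2=S, B3=T, B4=T, B5=S, B6=T, B6=F, B7=F, B8=E, B9=T, B10=S
#9 (a=34) -> covered: B1=T, B2=E, B4=F, B5=E, B6=F, B7=F, B8=S, B9=T, B10=E
#10 (a=14) -> covered: B1=F, B2=S, B3=T, B4=T, B5=S, B6=T, B6=F, B7=F, B8=E, B9=T, B10=S
together the pool reaches 17 outcomes: B1=T, B1=F, B2=S, B2=E, B3=T, B4=T, B4=F, B5=S, B5=E, B6=T, B6=F, B7=F, B8=S, B8=E, B9=T, B10=S, B10=E
every size-1 subset falls short of the 17 outcomes (best: 11/17)
at size 2, {8, 9} reaches all 17 outcomes; every lexicographically earlier size-2 subset fails

Answer: 8, 9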